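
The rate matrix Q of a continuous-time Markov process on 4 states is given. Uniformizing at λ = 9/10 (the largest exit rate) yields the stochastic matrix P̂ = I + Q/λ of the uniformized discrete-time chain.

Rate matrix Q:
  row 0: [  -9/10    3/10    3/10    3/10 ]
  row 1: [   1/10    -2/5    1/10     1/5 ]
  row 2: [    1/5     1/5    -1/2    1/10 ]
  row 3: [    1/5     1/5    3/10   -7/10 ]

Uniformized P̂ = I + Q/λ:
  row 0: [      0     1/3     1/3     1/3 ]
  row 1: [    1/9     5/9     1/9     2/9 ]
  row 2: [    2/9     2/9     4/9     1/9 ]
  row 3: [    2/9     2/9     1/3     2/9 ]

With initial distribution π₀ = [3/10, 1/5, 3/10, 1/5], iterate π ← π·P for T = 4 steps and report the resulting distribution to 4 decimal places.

t=0: π = [0.3000, 0.2000, 0.3000, 0.2000]
t=1: π = [0.1333, 0.3222, 0.3222, 0.2222]
t=2: π = [0.1568, 0.3444, 0.2975, 0.2012]
t=3: π = [0.1491, 0.3545, 0.2898, 0.2066]
t=4: π = [0.1497, 0.3569, 0.2868, 0.2066]

π = [0.1497, 0.3569, 0.2868, 0.2066]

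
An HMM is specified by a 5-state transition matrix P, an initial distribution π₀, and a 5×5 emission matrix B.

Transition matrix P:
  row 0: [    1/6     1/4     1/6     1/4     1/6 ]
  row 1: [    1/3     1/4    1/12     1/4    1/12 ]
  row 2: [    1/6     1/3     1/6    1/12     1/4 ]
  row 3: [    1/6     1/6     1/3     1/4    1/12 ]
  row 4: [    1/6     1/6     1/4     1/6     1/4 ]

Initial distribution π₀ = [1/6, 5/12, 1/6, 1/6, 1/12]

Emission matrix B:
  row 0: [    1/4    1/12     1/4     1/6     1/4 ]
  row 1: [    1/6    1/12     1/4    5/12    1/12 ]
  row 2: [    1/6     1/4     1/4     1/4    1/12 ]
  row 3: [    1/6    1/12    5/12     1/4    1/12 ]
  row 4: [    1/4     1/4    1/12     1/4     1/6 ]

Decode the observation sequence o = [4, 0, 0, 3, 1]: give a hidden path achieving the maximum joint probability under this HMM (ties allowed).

path = [0, 1, 0, 3, 2]

t=0: δ = [4.167e-02, 3.472e-02, 1.389e-02, 1.389e-02, 1.389e-02]  (obs o_0=4)
t=1: δ = [2.894e-03, 1.736e-03, 1.157e-03, 1.736e-03, 1.736e-03]  ψ = [1, 0, 0, 0, 0]  (obs o_1=0)
t=2: δ = [1.447e-04, 1.206e-04, 9.645e-05, 1.206e-04, 1.206e-04]  ψ = [1, 0, 3, 0, 0]  (obs o_2=0)
t=3: δ = [6.698e-06, 1.507e-05, 1.005e-05, 9.042e-06, 7.535e-06]  ψ = [1, 0, 3, 0, 4]  (obs o_3=3)
t=4: δ = [4.186e-07, 3.140e-07, 7.535e-07, 3.140e-07, 6.279e-07]  ψ = [1, 1, 3, 1, 2]  (obs o_4=1)
backtrack: best end state = 2; path = [0, 1, 0, 3, 2]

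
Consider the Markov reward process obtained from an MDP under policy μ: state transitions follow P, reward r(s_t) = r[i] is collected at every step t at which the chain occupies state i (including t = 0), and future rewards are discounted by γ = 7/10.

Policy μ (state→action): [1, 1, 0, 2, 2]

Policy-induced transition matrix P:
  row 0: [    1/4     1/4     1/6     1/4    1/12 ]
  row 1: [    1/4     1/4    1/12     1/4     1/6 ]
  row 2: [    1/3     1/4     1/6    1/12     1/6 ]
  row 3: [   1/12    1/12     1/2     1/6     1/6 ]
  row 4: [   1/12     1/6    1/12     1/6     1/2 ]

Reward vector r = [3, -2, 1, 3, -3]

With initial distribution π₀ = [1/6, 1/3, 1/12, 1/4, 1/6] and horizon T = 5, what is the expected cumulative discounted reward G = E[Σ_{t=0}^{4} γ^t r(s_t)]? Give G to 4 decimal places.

t=0: π = [0.1667, 0.3333, 0.0833, 0.2500, 0.1667], E[r] = 0.1667, γ^t·E[r] = 0.166667, running G = 0.166667
t=1: π = [0.1875, 0.1944, 0.2083, 0.2014, 0.2083], E[r] = 0.3611, γ^t·E[r] = 0.252778, running G = 0.419444
t=2: π = [0.1991, 0.1991, 0.2002, 0.1811, 0.2205], E[r] = 0.2813, γ^t·E[r] = 0.137813, running G = 0.557257
t=3: π = [0.1997, 0.2014, 0.1921, 0.1832, 0.2236], E[r] = 0.2672, γ^t·E[r] = 0.091655, running G = 0.648912
t=4: π = [0.1982, 0.2008, 0.1923, 0.1841, 0.2245], E[r] = 0.2639, γ^t·E[r] = 0.063366, running G = 0.712278

G = 0.7123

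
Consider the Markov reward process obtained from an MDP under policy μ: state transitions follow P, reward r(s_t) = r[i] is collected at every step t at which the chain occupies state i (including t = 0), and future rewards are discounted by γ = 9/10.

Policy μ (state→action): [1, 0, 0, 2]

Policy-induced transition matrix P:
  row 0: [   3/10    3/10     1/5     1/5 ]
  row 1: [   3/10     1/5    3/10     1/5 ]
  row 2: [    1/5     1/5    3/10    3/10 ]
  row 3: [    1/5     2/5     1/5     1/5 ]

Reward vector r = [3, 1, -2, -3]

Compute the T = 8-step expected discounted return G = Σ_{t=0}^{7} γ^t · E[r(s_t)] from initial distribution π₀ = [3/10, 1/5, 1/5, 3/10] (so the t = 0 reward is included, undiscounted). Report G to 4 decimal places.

G = -0.8663

t=0: π = [0.3000, 0.2000, 0.2000, 0.3000], E[r] = -0.2000, γ^t·E[r] = -0.200000, running G = -0.200000
t=1: π = [0.2500, 0.2900, 0.2400, 0.2200], E[r] = -0.1000, γ^t·E[r] = -0.090000, running G = -0.290000
t=2: π = [0.2540, 0.2690, 0.2530, 0.2240], E[r] = -0.1470, γ^t·E[r] = -0.119070, running G = -0.409070
t=3: π = [0.2523, 0.2702, 0.2522, 0.2253], E[r] = -0.1532, γ^t·E[r] = -0.111683, running G = -0.520753
t=4: π = [0.2523, 0.2703, 0.2522, 0.2252], E[r] = -0.1531, γ^t·E[r] = -0.100449, running G = -0.621202
t=5: π = [0.2523, 0.2703, 0.2523, 0.2252], E[r] = -0.1531, γ^t·E[r] = -0.090432, running G = -0.711633
t=6: π = [0.2523, 0.2703, 0.2523, 0.2252], E[r] = -0.1532, γ^t·E[r] = -0.081392, running G = -0.793025
t=7: π = [0.2523, 0.2703, 0.2523, 0.2252], E[r] = -0.1532, γ^t·E[r] = -0.073253, running G = -0.866278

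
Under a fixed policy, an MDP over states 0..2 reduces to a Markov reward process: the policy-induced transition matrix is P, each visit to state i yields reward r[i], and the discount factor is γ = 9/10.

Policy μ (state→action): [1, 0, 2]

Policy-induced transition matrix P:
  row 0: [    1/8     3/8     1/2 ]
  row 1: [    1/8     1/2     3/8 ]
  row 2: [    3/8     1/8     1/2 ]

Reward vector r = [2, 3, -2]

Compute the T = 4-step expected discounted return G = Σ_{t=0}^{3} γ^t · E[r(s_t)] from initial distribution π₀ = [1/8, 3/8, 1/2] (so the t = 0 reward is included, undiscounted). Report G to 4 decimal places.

G = 1.4984

t=0: π = [0.1250, 0.3750, 0.5000], E[r] = 0.3750, γ^t·E[r] = 0.375000, running G = 0.375000
t=1: π = [0.2500, 0.2969, 0.4531], E[r] = 0.4844, γ^t·E[r] = 0.435938, running G = 0.810938
t=2: π = [0.2383, 0.2988, 0.4629], E[r] = 0.4473, γ^t·E[r] = 0.362285, running G = 1.173223
t=3: π = [0.2407, 0.2966, 0.4626], E[r] = 0.4460, γ^t·E[r] = 0.325167, running G = 1.498389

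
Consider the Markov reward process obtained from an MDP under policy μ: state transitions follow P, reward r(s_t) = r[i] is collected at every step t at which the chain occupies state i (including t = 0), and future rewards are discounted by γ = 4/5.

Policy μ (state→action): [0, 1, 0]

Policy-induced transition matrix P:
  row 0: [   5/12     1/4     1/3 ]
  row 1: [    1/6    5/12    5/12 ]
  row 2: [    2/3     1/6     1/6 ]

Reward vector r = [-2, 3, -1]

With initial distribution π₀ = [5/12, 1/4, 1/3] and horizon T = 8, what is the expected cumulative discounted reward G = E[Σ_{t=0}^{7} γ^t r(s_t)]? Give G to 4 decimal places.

G = -1.5441

t=0: π = [0.4167, 0.2500, 0.3333], E[r] = -0.4167, γ^t·E[r] = -0.416667, running G = -0.416667
t=1: π = [0.4375, 0.2639, 0.2986], E[r] = -0.3819, γ^t·E[r] = -0.305556, running G = -0.722222
t=2: π = [0.4253, 0.2691, 0.3056], E[r] = -0.3490, γ^t·E[r] = -0.223333, running G = -0.945556
t=3: π = [0.4258, 0.2694, 0.3048], E[r] = -0.3482, γ^t·E[r] = -0.178296, running G = -1.123852
t=4: π = [0.4255, 0.2695, 0.3050], E[r] = -0.3475, γ^t·E[r] = -0.142356, running G = -1.266207
t=5: π = [0.4255, 0.2695, 0.3050], E[r] = -0.3475, γ^t·E[r] = -0.113880, running G = -1.380087
t=6: π = [0.4255, 0.2695, 0.3050], E[r] = -0.3475, γ^t·E[r] = -0.091100, running G = -1.471187
t=7: π = [0.4255, 0.2695, 0.3050], E[r] = -0.3475, γ^t·E[r] = -0.072880, running G = -1.544067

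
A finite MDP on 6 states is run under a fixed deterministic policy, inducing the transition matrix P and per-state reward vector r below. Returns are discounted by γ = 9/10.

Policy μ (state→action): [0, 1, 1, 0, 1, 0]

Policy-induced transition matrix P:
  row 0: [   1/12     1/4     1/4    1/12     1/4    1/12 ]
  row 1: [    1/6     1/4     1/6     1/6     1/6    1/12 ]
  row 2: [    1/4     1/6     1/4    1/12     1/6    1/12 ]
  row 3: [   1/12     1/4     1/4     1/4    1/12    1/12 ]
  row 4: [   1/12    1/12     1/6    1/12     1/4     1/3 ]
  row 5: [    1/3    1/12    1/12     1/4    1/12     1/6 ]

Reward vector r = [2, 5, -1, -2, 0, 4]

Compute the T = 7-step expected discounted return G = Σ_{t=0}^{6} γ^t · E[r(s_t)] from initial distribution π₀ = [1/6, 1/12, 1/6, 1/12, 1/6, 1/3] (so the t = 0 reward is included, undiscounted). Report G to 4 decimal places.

G = 7.2204

t=0: π = [0.1667, 0.0833, 0.1667, 0.0833, 0.1667, 0.3333], E[r] = 1.7500, γ^t·E[r] = 1.750000, running G = 1.750000
t=1: π = [0.2014, 0.1528, 0.1736, 0.1597, 0.1597, 0.1528], E[r] = 1.2847, γ^t·E[r] = 1.156250, running G = 2.906250
t=2: π = [0.1632, 0.1834, 0.1985, 0.1481, 0.1707, 0.1360], E[r] = 1.2928, γ^t·E[r] = 1.047188, running G = 3.953438
t=3: π = [0.1657, 0.1823, 0.1978, 0.1460, 0.1708, 0.1373], E[r] = 1.3027, γ^t·E[r] = 0.949676, running G = 4.903113
t=4: π = [0.1658, 0.1822, 0.1977, 0.1457, 0.1711, 0.1375], E[r] = 1.3032, γ^t·E[r] = 0.855027, running G = 5.758141
t=5: π = [0.1658, 0.1821, 0.1976, 0.1457, 0.1711, 0.1376], E[r] = 1.3033, γ^t·E[r] = 0.769596, running G = 6.527737
t=6: π = [0.1658, 0.1821, 0.1976, 0.1457, 0.1711, 0.1376], E[r] = 1.3033, γ^t·E[r] = 0.692639, running G = 7.220376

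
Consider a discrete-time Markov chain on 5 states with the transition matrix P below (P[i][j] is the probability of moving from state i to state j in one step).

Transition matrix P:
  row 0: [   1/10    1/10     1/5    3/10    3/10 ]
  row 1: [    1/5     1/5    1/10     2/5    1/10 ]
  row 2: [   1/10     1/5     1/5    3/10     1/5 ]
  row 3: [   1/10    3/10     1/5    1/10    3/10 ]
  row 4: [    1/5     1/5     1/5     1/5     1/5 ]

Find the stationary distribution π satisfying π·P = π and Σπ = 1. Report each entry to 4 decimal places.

π = [0.1429, 0.2106, 0.1789, 0.2494, 0.2182]

Balance equations π_j = Σ_i π_i·P[i][j]:
  π_0 = 1/10·π_0 + 1/5·π_1 + 1/10·π_2 + 1/10·π_3 + 1/5·π_4
  π_1 = 1/10·π_0 + 1/5·π_1 + 1/5·π_2 + 3/10·π_3 + 1/5·π_4
  π_2 = 1/5·π_0 + 1/10·π_1 + 1/5·π_2 + 1/5·π_3 + 1/5·π_4
  π_3 = 3/10·π_0 + 2/5·π_1 + 3/10·π_2 + 1/10·π_3 + 1/5·π_4
  normalize: π_0 + π_1 + π_2 + π_3 + π_4 = 1
Solving the linear system gives exactly π = [856/5991, 1262/5991, 1072/5991, 498/1997, 1307/5991].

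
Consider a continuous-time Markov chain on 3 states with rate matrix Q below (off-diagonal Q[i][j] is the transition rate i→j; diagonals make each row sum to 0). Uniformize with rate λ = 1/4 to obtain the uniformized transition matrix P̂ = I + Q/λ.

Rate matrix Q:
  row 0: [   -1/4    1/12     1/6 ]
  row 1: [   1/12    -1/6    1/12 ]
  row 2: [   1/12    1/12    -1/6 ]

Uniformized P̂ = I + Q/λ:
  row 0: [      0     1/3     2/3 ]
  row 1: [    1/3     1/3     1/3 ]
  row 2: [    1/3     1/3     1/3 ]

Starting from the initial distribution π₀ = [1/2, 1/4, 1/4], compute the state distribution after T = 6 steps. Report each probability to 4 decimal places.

π = [0.2503, 0.3333, 0.4163]

t=0: π = [0.5000, 0.2500, 0.2500]
t=1: π = [0.1667, 0.3333, 0.5000]
t=2: π = [0.2778, 0.3333, 0.3889]
t=3: π = [0.2407, 0.3333, 0.4259]
t=4: π = [0.2531, 0.3333, 0.4136]
t=5: π = [0.2490, 0.3333, 0.4177]
t=6: π = [0.2503, 0.3333, 0.4163]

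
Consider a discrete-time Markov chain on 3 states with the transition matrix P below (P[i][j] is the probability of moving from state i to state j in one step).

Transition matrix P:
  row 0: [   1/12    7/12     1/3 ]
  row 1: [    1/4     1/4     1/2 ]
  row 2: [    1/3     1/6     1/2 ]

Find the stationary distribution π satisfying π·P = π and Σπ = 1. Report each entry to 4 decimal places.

Balance equations π_j = Σ_i π_i·P[i][j]:
  π_0 = 1/12·π_0 + 1/4·π_1 + 1/3·π_2
  π_1 = 7/12·π_0 + 1/4·π_1 + 1/6·π_2
  normalize: π_0 + π_1 + π_2 = 1
Solving the linear system gives exactly π = [21/85, 5/17, 39/85].

π = [0.2471, 0.2941, 0.4588]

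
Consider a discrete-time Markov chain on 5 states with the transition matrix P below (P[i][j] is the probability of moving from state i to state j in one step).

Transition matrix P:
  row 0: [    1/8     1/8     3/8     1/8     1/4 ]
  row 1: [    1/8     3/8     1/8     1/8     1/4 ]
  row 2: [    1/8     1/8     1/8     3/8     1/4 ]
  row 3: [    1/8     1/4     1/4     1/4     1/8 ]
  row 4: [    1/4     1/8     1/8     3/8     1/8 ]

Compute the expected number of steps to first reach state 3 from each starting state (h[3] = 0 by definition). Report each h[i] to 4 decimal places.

h = [4.2353, 4.5176, 3.3882, 0.0000, 3.4824]

First-step conditioning: h[3] = 0; for i ≠ 3, h[i] = 1 + Σ_k P[i][k]·h[k].
  h[0] = 1 + 1/8·h[0] + 1/8·h[1] + 3/8·h[2] + 1/4·h[4]
  h[1] = 1 + 1/8·h[0] + 3/8·h[1] + 1/8·h[2] + 1/4·h[4]
  h[2] = 1 + 1/8·h[0] + 1/8·h[1] + 1/8·h[2] + 1/4·h[4]
  h[4] = 1 + 1/4·h[0] + 1/8·h[1] + 1/8·h[2] + 1/8·h[4]
Solving the 4×4 linear system over states ≠ 3 gives exactly h = [72/17, 384/85, 288/85, 0, 296/85] (h[3] = 0 is the target).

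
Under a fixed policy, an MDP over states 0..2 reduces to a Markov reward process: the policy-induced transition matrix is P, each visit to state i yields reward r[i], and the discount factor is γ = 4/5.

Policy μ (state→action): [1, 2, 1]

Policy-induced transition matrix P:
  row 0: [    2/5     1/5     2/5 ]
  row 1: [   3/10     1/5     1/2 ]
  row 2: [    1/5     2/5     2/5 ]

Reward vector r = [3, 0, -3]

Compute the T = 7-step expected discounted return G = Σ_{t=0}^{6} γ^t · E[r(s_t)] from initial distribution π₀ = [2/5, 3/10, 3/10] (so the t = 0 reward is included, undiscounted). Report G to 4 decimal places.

t=0: π = [0.4000, 0.3000, 0.3000], E[r] = 0.3000, γ^t·E[r] = 0.300000, running G = 0.300000
t=1: π = [0.3100, 0.2600, 0.4300], E[r] = -0.3600, γ^t·E[r] = -0.288000, running G = 0.012000
t=2: π = [0.2880, 0.2860, 0.4260], E[r] = -0.4140, γ^t·E[r] = -0.264960, running G = -0.252960
t=3: π = [0.2862, 0.2852, 0.4286], E[r] = -0.4272, γ^t·E[r] = -0.218726, running G = -0.471686
t=4: π = [0.2858, 0.2857, 0.4285], E[r] = -0.4283, γ^t·E[r] = -0.175423, running G = -0.647110
t=5: π = [0.2857, 0.2857, 0.4286], E[r] = -0.4285, γ^t·E[r] = -0.140425, running G = -0.787535
t=6: π = [0.2857, 0.2857, 0.4286], E[r] = -0.4286, γ^t·E[r] = -0.112346, running G = -0.899881

G = -0.8999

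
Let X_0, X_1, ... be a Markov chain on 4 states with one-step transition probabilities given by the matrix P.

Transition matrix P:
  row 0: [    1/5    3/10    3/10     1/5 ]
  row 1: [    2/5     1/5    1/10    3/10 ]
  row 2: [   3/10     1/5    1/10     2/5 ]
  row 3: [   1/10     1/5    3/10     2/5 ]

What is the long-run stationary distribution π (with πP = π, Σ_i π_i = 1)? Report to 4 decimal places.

π = [0.2328, 0.2233, 0.2128, 0.3311]

Balance equations π_j = Σ_i π_i·P[i][j]:
  π_0 = 1/5·π_0 + 2/5·π_1 + 3/10·π_2 + 1/10·π_3
  π_1 = 3/10·π_0 + 1/5·π_1 + 1/5·π_2 + 1/5·π_3
  π_2 = 3/10·π_0 + 1/10·π_1 + 1/10·π_2 + 3/10·π_3
  normalize: π_0 + π_1 + π_2 + π_3 = 1
Solving the linear system gives exactly π = [61/262, 117/524, 223/1048, 347/1048].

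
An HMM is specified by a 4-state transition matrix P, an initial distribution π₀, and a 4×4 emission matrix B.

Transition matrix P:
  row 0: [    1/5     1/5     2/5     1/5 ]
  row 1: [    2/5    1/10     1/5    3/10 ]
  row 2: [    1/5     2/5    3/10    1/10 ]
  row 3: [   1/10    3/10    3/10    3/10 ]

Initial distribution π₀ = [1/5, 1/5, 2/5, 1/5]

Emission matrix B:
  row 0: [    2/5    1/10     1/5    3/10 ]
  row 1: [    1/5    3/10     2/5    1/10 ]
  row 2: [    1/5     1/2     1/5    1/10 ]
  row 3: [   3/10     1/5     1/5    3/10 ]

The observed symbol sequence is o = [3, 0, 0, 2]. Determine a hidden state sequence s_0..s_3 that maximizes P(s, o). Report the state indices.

path = [0, 0, 2, 1]

t=0: δ = [6.000e-02, 2.000e-02, 4.000e-02, 6.000e-02]  (obs o_0=3)
t=1: δ = [4.800e-03, 3.600e-03, 4.800e-03, 5.400e-03]  ψ = [0, 3, 0, 3]  (obs o_1=0)
t=2: δ = [5.760e-04, 3.840e-04, 3.840e-04, 4.860e-04]  ψ = [1, 2, 0, 3]  (obs o_2=0)
t=3: δ = [3.072e-05, 6.144e-05, 4.608e-05, 2.916e-05]  ψ = [1, 2, 0, 3]  (obs o_3=2)
backtrack: best end state = 1; path = [0, 0, 2, 1]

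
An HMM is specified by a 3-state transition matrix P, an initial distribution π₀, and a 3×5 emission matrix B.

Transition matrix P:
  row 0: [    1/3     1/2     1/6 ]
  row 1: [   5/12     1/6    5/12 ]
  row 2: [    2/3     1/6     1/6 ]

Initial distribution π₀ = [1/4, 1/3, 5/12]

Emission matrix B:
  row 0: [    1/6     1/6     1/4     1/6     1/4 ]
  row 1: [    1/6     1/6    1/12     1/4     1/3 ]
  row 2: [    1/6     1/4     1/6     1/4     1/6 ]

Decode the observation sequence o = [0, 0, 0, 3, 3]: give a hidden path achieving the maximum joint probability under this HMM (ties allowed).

t=0: δ = [4.167e-02, 5.556e-02, 6.944e-02]  (obs o_0=0)
t=1: δ = [7.716e-03, 3.472e-03, 3.858e-03]  ψ = [2, 0, 1]  (obs o_1=0)
t=2: δ = [4.287e-04, 6.430e-04, 2.411e-04]  ψ = [0, 0, 1]  (obs o_2=0)
t=3: δ = [4.465e-05, 5.358e-05, 6.698e-05]  ψ = [1, 0, 1]  (obs o_3=3)
t=4: δ = [7.442e-06, 5.582e-06, 5.582e-06]  ψ = [2, 0, 1]  (obs o_4=3)
backtrack: best end state = 0; path = [2, 0, 1, 2, 0]

path = [2, 0, 1, 2, 0]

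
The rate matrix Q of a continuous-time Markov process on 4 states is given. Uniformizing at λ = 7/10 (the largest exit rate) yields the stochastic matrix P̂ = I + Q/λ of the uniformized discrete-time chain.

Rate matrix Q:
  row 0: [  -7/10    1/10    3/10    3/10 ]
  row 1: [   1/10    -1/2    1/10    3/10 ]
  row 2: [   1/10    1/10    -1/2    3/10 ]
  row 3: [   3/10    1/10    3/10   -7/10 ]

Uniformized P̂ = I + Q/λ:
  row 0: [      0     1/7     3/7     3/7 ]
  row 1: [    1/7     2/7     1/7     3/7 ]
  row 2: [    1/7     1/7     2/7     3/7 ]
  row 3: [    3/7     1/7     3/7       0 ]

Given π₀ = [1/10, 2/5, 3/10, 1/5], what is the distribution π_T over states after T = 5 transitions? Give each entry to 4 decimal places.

t=0: π = [0.1000, 0.4000, 0.3000, 0.2000]
t=1: π = [0.1857, 0.2000, 0.2714, 0.3429]
t=2: π = [0.2143, 0.1714, 0.3327, 0.2816]
t=3: π = [0.1927, 0.1673, 0.3321, 0.3079]
t=4: π = [0.2033, 0.1668, 0.3333, 0.2966]
t=5: π = [0.1986, 0.1667, 0.3333, 0.3014]

π = [0.1986, 0.1667, 0.3333, 0.3014]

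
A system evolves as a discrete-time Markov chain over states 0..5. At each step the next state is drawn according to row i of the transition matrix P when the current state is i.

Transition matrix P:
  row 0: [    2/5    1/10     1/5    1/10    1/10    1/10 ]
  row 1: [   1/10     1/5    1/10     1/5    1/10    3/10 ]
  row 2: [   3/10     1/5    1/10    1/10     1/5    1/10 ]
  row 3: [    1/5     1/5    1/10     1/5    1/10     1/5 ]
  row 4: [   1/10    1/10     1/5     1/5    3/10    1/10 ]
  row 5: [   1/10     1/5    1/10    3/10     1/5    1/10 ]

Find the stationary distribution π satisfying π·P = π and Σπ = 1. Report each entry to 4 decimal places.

Balance equations π_j = Σ_i π_i·P[i][j]:
  π_0 = 2/5·π_0 + 1/10·π_1 + 3/10·π_2 + 1/5·π_3 + 1/10·π_4 + 1/10·π_5
  π_1 = 1/10·π_0 + 1/5·π_1 + 1/5·π_2 + 1/5·π_3 + 1/10·π_4 + 1/5·π_5
  π_2 = 1/5·π_0 + 1/10·π_1 + 1/10·π_2 + 1/10·π_3 + 1/5·π_4 + 1/10·π_5
  π_3 = 1/10·π_0 + 1/5·π_1 + 1/10·π_2 + 1/5·π_3 + 1/5·π_4 + 3/10·π_5
  π_4 = 1/10·π_0 + 1/10·π_1 + 1/5·π_2 + 1/10·π_3 + 3/10·π_4 + 1/5·π_5
  normalize: π_0 + π_1 + π_2 + π_3 + π_4 + π_5 = 1
Solving the linear system gives exactly π = [7038/33875, 5526/33875, 9273/67750, 6118/33875, 5452/33875, 10209/67750].

π = [0.2078, 0.1631, 0.1369, 0.1806, 0.1609, 0.1507]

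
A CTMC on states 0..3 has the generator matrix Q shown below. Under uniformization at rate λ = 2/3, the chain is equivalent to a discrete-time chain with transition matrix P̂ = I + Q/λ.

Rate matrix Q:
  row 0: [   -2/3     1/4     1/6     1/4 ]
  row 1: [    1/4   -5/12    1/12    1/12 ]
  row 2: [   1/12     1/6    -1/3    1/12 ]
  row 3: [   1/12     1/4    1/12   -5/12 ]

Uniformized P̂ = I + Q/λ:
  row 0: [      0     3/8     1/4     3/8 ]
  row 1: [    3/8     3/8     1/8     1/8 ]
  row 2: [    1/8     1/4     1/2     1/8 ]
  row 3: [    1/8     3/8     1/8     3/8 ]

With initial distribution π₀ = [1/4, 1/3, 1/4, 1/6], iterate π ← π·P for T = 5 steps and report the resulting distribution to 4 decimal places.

t=0: π = [0.2500, 0.3333, 0.2500, 0.1667]
t=1: π = [0.1771, 0.3438, 0.2500, 0.2292]
t=2: π = [0.1888, 0.3438, 0.2409, 0.2266]
t=3: π = [0.1873, 0.3449, 0.2389, 0.2288]
t=4: π = [0.1878, 0.3451, 0.2380, 0.2290]
t=5: π = [0.1878, 0.3452, 0.2377, 0.2292]

π = [0.1878, 0.3452, 0.2377, 0.2292]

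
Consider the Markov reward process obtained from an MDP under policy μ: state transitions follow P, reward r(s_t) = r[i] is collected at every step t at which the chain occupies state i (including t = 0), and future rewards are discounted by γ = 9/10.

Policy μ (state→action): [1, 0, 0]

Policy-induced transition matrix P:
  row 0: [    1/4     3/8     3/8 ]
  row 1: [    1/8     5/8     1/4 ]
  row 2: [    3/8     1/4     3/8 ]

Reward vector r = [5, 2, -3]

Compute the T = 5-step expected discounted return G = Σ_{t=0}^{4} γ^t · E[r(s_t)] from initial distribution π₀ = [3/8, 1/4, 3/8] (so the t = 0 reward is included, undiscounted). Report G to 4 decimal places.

t=0: π = [0.3750, 0.2500, 0.3750], E[r] = 1.2500, γ^t·E[r] = 1.250000, running G = 1.250000
t=1: π = [0.2656, 0.3906, 0.3438], E[r] = 1.0781, γ^t·E[r] = 0.970313, running G = 2.220313
t=2: π = [0.2441, 0.4297, 0.3262], E[r] = 1.1016, γ^t·E[r] = 0.892266, running G = 3.112578
t=3: π = [0.2371, 0.4417, 0.3213], E[r] = 1.1047, γ^t·E[r] = 0.805353, running G = 3.917931
t=4: π = [0.2350, 0.4453, 0.3198], E[r] = 1.1059, γ^t·E[r] = 0.725578, running G = 4.643509

G = 4.6435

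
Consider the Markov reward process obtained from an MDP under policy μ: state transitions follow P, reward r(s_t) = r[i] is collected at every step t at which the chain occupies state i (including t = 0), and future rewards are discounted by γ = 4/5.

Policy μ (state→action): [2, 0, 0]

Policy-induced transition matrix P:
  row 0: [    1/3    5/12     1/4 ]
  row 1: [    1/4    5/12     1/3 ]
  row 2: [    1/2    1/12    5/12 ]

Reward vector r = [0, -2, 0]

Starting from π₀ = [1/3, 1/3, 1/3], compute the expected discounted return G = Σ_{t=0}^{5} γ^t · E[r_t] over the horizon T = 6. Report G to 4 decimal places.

G = -2.3122

t=0: π = [0.3333, 0.3333, 0.3333], E[r] = -0.6667, γ^t·E[r] = -0.666667, running G = -0.666667
t=1: π = [0.3611, 0.3056, 0.3333], E[r] = -0.6111, γ^t·E[r] = -0.488889, running G = -1.155556
t=2: π = [0.3634, 0.3056, 0.3310], E[r] = -0.6111, γ^t·E[r] = -0.391111, running G = -1.546667
t=3: π = [0.3630, 0.3063, 0.3306], E[r] = -0.6127, γ^t·E[r] = -0.313679, running G = -1.860346
t=4: π = [0.3629, 0.3065, 0.3306], E[r] = -0.6129, γ^t·E[r] = -0.251049, running G = -2.111394
t=5: π = [0.3629, 0.3065, 0.3306], E[r] = -0.6129, γ^t·E[r] = -0.200839, running G = -2.312233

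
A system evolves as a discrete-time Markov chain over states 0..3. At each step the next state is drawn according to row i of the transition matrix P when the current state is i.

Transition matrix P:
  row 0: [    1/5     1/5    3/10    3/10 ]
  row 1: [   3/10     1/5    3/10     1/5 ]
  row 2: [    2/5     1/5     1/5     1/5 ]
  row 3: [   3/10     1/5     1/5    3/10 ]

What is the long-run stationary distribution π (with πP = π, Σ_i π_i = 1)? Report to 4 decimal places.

Balance equations π_j = Σ_i π_i·P[i][j]:
  π_0 = 1/5·π_0 + 3/10·π_1 + 2/5·π_2 + 3/10·π_3
  π_1 = 1/5·π_0 + 1/5·π_1 + 1/5·π_2 + 1/5·π_3
  π_2 = 3/10·π_0 + 3/10·π_1 + 1/5·π_2 + 1/5·π_3
  normalize: π_0 + π_1 + π_2 + π_3 = 1
Solving the linear system gives exactly π = [161/545, 1/5, 136/545, 139/545].

π = [0.2954, 0.2000, 0.2495, 0.2550]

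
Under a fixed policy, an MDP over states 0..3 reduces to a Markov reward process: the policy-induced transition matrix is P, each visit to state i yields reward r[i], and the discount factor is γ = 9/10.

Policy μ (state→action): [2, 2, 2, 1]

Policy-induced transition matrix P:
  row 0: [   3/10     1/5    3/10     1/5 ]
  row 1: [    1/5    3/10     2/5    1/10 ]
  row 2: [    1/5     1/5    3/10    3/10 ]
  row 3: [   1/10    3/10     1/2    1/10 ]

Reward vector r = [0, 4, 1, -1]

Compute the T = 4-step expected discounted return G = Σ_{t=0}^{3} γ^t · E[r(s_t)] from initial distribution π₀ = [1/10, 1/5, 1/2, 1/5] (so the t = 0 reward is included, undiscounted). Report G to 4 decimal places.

G = 3.8686

t=0: π = [0.1000, 0.2000, 0.5000, 0.2000], E[r] = 1.1000, γ^t·E[r] = 1.100000, running G = 1.100000
t=1: π = [0.1900, 0.2400, 0.3600, 0.2100], E[r] = 1.1100, γ^t·E[r] = 0.999000, running G = 2.099000
t=2: π = [0.1980, 0.2450, 0.3660, 0.1910], E[r] = 1.1550, γ^t·E[r] = 0.935550, running G = 3.034550
t=3: π = [0.2007, 0.2436, 0.3627, 0.1930], E[r] = 1.1441, γ^t·E[r] = 0.834049, running G = 3.868599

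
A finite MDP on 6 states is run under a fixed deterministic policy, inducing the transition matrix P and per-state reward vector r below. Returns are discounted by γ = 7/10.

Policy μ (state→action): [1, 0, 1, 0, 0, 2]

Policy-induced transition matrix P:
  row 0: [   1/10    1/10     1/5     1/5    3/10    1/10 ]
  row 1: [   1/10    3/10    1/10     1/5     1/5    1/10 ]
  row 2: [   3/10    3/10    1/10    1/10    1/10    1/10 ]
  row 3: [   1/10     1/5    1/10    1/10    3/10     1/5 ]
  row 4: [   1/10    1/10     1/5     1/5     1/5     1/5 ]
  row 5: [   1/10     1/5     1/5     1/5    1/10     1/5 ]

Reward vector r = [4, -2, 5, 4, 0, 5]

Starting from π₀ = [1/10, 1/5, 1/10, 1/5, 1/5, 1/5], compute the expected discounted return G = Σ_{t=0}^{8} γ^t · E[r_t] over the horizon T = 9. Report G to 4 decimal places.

t=0: π = [0.1000, 0.2000, 0.1000, 0.2000, 0.2000, 0.2000], E[r] = 2.3000, γ^t·E[r] = 2.300000, running G = 2.300000
t=1: π = [0.1200, 0.2000, 0.1500, 0.1700, 0.2000, 0.1600], E[r] = 2.3100, γ^t·E[r] = 1.617000, running G = 3.917000
t=2: π = [0.1300, 0.2030, 0.1480, 0.1680, 0.1980, 0.1530], E[r] = 2.2910, γ^t·E[r] = 1.122590, running G = 5.039590
t=3: π = [0.1296, 0.2023, 0.1481, 0.1684, 0.1997, 0.1519], E[r] = 2.2874, γ^t·E[r] = 0.784578, running G = 5.824168
t=4: π = [0.1296, 0.2021, 0.1481, 0.1684, 0.1998, 0.1520], E[r] = 2.2883, γ^t·E[r] = 0.549411, running G = 6.373579
t=5: π = [0.1296, 0.2021, 0.1481, 0.1684, 0.1998, 0.1520], E[r] = 2.2885, γ^t·E[r] = 0.384633, running G = 6.758213
t=6: π = [0.1296, 0.2021, 0.1481, 0.1684, 0.1998, 0.1520], E[r] = 2.2885, γ^t·E[r] = 0.269245, running G = 7.027457
t=7: π = [0.1296, 0.2021, 0.1481, 0.1684, 0.1998, 0.1520], E[r] = 2.2885, γ^t·E[r] = 0.188471, running G = 7.215929
t=8: π = [0.1296, 0.2021, 0.1481, 0.1684, 0.1998, 0.1520], E[r] = 2.2885, γ^t·E[r] = 0.131930, running G = 7.347858

G = 7.3479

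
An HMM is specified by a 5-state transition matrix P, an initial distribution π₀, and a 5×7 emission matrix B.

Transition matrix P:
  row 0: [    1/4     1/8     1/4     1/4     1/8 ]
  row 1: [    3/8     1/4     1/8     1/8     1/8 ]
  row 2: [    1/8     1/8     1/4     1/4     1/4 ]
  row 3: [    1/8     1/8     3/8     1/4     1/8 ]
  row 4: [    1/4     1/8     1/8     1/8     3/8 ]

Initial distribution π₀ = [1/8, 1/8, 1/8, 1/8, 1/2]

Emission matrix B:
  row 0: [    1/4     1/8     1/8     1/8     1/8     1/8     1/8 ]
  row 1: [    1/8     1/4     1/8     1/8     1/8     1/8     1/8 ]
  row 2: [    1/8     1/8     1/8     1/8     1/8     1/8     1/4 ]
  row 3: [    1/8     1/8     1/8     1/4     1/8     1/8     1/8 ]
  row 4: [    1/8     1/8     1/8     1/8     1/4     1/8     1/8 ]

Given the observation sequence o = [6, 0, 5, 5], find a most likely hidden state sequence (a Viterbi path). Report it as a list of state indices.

t=0: δ = [1.562e-02, 1.562e-02, 3.125e-02, 1.562e-02, 6.250e-02]  (obs o_0=6)
t=1: δ = [3.906e-03, 9.766e-04, 9.766e-04, 9.766e-04, 2.930e-03]  ψ = [4, 4, 2, 2, 4]  (obs o_1=0)
t=2: δ = [1.221e-04, 6.104e-05, 1.221e-04, 1.221e-04, 1.373e-04]  ψ = [0, 0, 0, 0, 4]  (obs o_2=5)
t=3: δ = [4.292e-06, 2.146e-06, 5.722e-06, 3.815e-06, 6.437e-06]  ψ = [4, 4, 3, 0, 4]  (obs o_3=5)
backtrack: best end state = 4; path = [4, 4, 4, 4]

path = [4, 4, 4, 4]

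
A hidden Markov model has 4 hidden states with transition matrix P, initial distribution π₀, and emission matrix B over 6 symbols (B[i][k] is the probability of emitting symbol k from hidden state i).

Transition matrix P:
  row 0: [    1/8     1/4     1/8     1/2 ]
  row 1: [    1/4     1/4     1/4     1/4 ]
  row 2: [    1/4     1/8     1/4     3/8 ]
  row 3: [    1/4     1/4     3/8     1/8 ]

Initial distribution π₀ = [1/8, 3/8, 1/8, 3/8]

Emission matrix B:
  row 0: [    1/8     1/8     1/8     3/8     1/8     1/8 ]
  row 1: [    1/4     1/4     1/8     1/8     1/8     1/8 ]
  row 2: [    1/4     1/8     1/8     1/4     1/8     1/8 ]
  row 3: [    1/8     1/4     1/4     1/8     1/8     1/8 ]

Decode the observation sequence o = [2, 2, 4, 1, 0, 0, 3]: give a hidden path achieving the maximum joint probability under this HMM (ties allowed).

t=0: δ = [1.562e-02, 4.688e-02, 1.562e-02, 9.375e-02]  (obs o_0=2)
t=1: δ = [2.930e-03, 2.930e-03, 4.395e-03, 2.930e-03]  ψ = [3, 3, 3, 1]  (obs o_1=2)
t=2: δ = [1.373e-04, 9.155e-05, 1.373e-04, 2.060e-04]  ψ = [2, 0, 2, 2]  (obs o_2=4)
t=3: δ = [6.437e-06, 1.287e-05, 9.656e-06, 1.717e-05]  ψ = [3, 3, 3, 0]  (obs o_3=1)
t=4: δ = [5.364e-07, 1.073e-06, 1.609e-06, 4.526e-07]  ψ = [3, 3, 3, 2]  (obs o_4=0)
t=5: δ = [5.029e-08, 6.706e-08, 1.006e-07, 7.544e-08]  ψ = [2, 1, 2, 2]  (obs o_5=0)
t=6: δ = [9.430e-09, 2.357e-09, 7.072e-09, 4.715e-09]  ψ = [2, 3, 3, 2]  (obs o_6=3)
backtrack: best end state = 0; path = [3, 2, 0, 3, 2, 2, 0]

path = [3, 2, 0, 3, 2, 2, 0]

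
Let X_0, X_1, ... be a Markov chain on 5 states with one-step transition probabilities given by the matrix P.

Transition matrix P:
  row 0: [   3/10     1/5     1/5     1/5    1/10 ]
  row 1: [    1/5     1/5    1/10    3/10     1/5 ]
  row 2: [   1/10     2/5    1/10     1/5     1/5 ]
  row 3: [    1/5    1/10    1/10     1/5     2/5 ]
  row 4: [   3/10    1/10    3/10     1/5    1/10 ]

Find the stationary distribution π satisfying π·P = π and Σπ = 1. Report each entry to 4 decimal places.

Balance equations π_j = Σ_i π_i·P[i][j]:
  π_0 = 3/10·π_0 + 1/5·π_1 + 1/10·π_2 + 1/5·π_3 + 3/10·π_4
  π_1 = 1/5·π_0 + 1/5·π_1 + 2/5·π_2 + 1/10·π_3 + 1/10·π_4
  π_2 = 1/5·π_0 + 1/10·π_1 + 1/10·π_2 + 1/10·π_3 + 3/10·π_4
  π_3 = 1/5·π_0 + 3/10·π_1 + 1/5·π_2 + 1/5·π_3 + 1/5·π_4
  normalize: π_0 + π_1 + π_2 + π_3 + π_4 = 1
Solving the linear system gives exactly π = [2567/11335, 432/2267, 1846/11335, 2483/11335, 2279/11335].

π = [0.2265, 0.1906, 0.1629, 0.2191, 0.2011]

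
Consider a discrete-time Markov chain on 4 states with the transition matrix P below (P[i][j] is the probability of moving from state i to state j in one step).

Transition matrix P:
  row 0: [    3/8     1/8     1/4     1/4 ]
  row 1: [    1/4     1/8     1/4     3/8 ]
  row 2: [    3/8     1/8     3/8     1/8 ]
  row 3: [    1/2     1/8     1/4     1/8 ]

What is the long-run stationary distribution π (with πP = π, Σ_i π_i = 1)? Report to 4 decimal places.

Balance equations π_j = Σ_i π_i·P[i][j]:
  π_0 = 3/8·π_0 + 1/4·π_1 + 3/8·π_2 + 1/2·π_3
  π_1 = 1/8·π_0 + 1/8·π_1 + 1/8·π_2 + 1/8·π_3
  π_2 = 1/4·π_0 + 1/4·π_1 + 3/8·π_2 + 1/4·π_3
  normalize: π_0 + π_1 + π_2 + π_3 = 1
Solving the linear system gives exactly π = [97/252, 1/8, 2/7, 103/504].

π = [0.3849, 0.1250, 0.2857, 0.2044]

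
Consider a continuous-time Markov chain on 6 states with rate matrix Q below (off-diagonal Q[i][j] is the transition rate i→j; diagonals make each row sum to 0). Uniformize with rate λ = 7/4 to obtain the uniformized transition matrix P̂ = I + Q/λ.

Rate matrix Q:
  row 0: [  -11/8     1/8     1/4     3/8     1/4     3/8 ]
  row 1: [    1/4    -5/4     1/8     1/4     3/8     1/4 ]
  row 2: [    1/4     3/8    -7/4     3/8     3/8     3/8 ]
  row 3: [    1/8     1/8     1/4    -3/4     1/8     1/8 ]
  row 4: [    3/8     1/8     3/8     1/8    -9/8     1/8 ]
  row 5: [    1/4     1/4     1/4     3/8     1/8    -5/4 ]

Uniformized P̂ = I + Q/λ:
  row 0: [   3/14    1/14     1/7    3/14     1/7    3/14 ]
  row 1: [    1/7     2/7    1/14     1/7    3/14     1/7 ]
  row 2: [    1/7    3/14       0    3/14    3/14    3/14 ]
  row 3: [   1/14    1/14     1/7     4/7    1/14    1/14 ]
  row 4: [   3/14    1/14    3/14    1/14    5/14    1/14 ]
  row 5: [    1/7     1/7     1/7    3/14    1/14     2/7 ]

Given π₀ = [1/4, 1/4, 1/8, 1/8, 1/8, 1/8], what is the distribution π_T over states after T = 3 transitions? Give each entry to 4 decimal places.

t=0: π = [0.2500, 0.2500, 0.1250, 0.1250, 0.1250, 0.1250]
t=1: π = [0.1607, 0.1518, 0.1161, 0.2232, 0.1786, 0.1696]
t=2: π = [0.1511, 0.1327, 0.1282, 0.2577, 0.1722, 0.1582]
t=3: π = [0.1475, 0.1295, 0.1274, 0.2722, 0.1687, 0.1547]

π = [0.1475, 0.1295, 0.1274, 0.2722, 0.1687, 0.1547]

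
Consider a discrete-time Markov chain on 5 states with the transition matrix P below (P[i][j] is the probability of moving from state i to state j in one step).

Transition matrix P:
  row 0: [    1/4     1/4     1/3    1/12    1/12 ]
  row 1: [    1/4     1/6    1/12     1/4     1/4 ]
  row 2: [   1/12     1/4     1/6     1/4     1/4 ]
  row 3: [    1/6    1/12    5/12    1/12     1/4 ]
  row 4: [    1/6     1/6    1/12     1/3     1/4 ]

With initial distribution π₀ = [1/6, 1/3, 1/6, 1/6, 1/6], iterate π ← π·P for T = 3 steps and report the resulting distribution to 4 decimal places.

π = [0.1788, 0.1832, 0.2140, 0.2043, 0.2197]

t=0: π = [0.1667, 0.3333, 0.1667, 0.1667, 0.1667]
t=1: π = [0.1944, 0.1806, 0.1944, 0.2083, 0.2222]
t=2: π = [0.1817, 0.1817, 0.2176, 0.2014, 0.2176]
t=3: π = [0.1788, 0.1832, 0.2140, 0.2043, 0.2197]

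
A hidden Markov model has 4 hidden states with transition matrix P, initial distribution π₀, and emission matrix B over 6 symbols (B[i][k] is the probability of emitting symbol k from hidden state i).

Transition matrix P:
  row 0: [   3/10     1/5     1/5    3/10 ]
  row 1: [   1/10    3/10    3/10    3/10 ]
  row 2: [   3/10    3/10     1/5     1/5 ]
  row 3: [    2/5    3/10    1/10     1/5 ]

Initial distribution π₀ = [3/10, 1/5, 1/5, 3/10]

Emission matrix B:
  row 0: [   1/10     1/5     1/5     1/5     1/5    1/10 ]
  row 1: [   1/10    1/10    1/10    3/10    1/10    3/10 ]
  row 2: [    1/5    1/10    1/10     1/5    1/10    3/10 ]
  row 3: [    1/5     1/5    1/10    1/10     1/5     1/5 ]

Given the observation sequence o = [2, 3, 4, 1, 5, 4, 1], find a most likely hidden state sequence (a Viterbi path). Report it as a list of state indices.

t=0: δ = [6.000e-02, 2.000e-02, 2.000e-02, 3.000e-02]  (obs o_0=2)
t=1: δ = [3.600e-03, 3.600e-03, 2.400e-03, 1.800e-03]  ψ = [0, 0, 0, 0]  (obs o_1=3)
t=2: δ = [2.160e-04, 1.080e-04, 1.080e-04, 2.160e-04]  ψ = [0, 1, 1, 0]  (obs o_2=4)
t=3: δ = [1.728e-05, 6.480e-06, 4.320e-06, 1.296e-05]  ψ = [3, 3, 0, 0]  (obs o_3=1)
t=4: δ = [5.184e-07, 1.166e-06, 1.037e-06, 1.037e-06]  ψ = [0, 3, 0, 0]  (obs o_4=5)
t=5: δ = [8.294e-08, 3.499e-08, 3.499e-08, 6.998e-08]  ψ = [3, 1, 1, 1]  (obs o_5=4)
t=6: δ = [5.599e-09, 2.100e-09, 1.659e-09, 4.977e-09]  ψ = [3, 3, 0, 0]  (obs o_6=1)
backtrack: best end state = 0; path = [0, 0, 0, 3, 1, 3, 0]

path = [0, 0, 0, 3, 1, 3, 0]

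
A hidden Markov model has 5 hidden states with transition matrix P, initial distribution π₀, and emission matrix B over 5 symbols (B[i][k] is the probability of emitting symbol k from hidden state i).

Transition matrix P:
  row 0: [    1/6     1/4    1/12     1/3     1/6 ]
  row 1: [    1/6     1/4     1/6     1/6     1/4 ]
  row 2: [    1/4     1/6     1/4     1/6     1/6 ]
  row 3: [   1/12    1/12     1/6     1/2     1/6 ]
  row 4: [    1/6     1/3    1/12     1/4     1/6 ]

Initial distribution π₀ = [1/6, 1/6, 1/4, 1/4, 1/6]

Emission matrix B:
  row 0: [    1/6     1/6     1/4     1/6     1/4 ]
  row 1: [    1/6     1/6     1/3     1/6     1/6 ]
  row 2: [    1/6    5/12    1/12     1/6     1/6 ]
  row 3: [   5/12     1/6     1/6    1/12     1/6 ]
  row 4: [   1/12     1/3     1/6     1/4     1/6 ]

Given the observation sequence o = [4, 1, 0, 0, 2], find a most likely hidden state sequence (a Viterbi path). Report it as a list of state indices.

t=0: δ = [4.167e-02, 2.778e-02, 4.167e-02, 4.167e-02, 2.778e-02]  (obs o_0=4)
t=1: δ = [1.736e-03, 1.736e-03, 4.340e-03, 3.472e-03, 2.315e-03]  ψ = [2, 0, 2, 3, 0]  (obs o_1=1)
t=2: δ = [1.808e-04, 1.286e-04, 1.808e-04, 7.234e-04, 6.028e-05]  ψ = [2, 4, 2, 3, 2]  (obs o_2=0)
t=3: δ = [1.005e-05, 1.005e-05, 2.009e-05, 1.507e-04, 1.005e-05]  ψ = [3, 3, 3, 3, 3]  (obs o_3=0)
t=4: δ = [3.140e-06, 4.186e-06, 2.093e-06, 1.256e-05, 4.186e-06]  ψ = [3, 3, 3, 3, 3]  (obs o_4=2)
backtrack: best end state = 3; path = [3, 3, 3, 3, 3]

path = [3, 3, 3, 3, 3]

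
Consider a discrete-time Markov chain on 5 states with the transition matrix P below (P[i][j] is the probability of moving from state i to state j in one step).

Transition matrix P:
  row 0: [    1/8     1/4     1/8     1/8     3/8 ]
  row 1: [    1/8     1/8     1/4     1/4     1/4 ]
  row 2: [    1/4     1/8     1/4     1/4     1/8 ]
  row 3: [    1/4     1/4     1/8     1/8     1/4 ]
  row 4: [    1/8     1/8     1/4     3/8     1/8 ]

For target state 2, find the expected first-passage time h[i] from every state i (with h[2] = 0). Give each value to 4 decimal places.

h = [5.5071, 4.9556, 0.0000, 5.5675, 5.0236]

First-step conditioning: h[2] = 0; for i ≠ 2, h[i] = 1 + Σ_k P[i][k]·h[k].
  h[0] = 1 + 1/8·h[0] + 1/4·h[1] + 1/8·h[3] + 3/8·h[4]
  h[1] = 1 + 1/8·h[0] + 1/8·h[1] + 1/4·h[3] + 1/4·h[4]
  h[3] = 1 + 1/4·h[0] + 1/4·h[1] + 1/8·h[3] + 1/4·h[4]
  h[4] = 1 + 1/8·h[0] + 1/8·h[1] + 3/8·h[3] + 1/8·h[4]
Solving the 4×4 linear system over states ≠ 2 gives exactly h = [1944/353, 5248/1059, 0, 5896/1059, 5320/1059] (h[2] = 0 is the target).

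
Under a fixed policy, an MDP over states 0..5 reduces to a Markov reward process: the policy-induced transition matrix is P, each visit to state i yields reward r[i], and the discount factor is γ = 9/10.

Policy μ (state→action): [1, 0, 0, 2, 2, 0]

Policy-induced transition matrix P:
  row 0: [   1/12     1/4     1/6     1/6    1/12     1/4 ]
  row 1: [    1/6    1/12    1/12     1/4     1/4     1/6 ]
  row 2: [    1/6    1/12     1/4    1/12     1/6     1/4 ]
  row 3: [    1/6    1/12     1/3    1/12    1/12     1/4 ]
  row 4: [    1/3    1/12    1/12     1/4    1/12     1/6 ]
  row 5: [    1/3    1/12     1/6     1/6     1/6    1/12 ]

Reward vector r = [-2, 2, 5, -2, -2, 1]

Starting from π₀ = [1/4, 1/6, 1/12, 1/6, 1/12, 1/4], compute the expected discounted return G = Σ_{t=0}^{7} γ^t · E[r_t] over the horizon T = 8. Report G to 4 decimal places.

t=0: π = [0.2500, 0.1667, 0.0833, 0.1667, 0.0833, 0.2500], E[r] = 0.0000, γ^t·E[r] = 0.000000, running G = 0.000000
t=1: π = [0.2014, 0.1250, 0.1806, 0.1667, 0.1389, 0.1875], E[r] = 0.3264, γ^t·E[r] = 0.293750, running G = 0.293750
t=2: π = [0.2043, 0.1169, 0.1875, 0.1597, 0.1348, 0.1968], E[r] = 0.3704, γ^t·E[r] = 0.300000, running G = 0.593750
t=3: π = [0.2049, 0.1174, 0.1879, 0.1587, 0.1348, 0.1962], E[r] = 0.3737, γ^t·E[r] = 0.272461, running G = 0.866211
t=4: π = [0.2048, 0.1175, 0.1878, 0.1588, 0.1349, 0.1963], E[r] = 0.3731, γ^t·E[r] = 0.244790, running G = 1.111001
t=5: π = [0.2048, 0.1175, 0.1877, 0.1588, 0.1349, 0.1963], E[r] = 0.3728, γ^t·E[r] = 0.220156, running G = 1.331157
t=6: π = [0.2048, 0.1175, 0.1878, 0.1588, 0.1349, 0.1963], E[r] = 0.3729, γ^t·E[r] = 0.198174, running G = 1.529331
t=7: π = [0.2048, 0.1175, 0.1878, 0.1588, 0.1349, 0.1963], E[r] = 0.3729, γ^t·E[r] = 0.178354, running G = 1.707686

G = 1.7077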